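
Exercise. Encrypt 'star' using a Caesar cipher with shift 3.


Shift each letter by 3: s -> v, t -> w, a -> d, r -> u. Result: 'vwdu'.

vwdu


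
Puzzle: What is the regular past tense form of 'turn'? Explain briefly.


Apply rule: Add -ed. 'turn' becomes 'turned'.

turned


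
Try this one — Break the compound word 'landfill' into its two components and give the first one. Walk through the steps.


Split 'landfill' into 'land' + 'fill'. The first part is 'land'.

land


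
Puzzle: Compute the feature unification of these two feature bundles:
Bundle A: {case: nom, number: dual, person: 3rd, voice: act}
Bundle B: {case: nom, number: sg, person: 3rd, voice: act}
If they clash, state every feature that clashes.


Compare features:
case: A=nom vs B=nom -> unified: nom
number: A=dual vs B=sg -> CLASH
person: A=3rd vs B=3rd -> unified: 3rd
voice: A=act vs B=act -> unified: act
Clash detected on feature 'number' (dual vs sg); unification fails.

CLASH on 'number' (dual vs sg)


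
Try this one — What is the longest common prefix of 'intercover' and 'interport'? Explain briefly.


Compare from the start: 5 characters match: 'inter'. Mismatch at position 6: 'c' vs 'p'.

inter


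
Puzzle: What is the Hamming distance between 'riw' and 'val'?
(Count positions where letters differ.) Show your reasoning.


Alignment:
Position 1: 'r' vs 'v' = DIFFER
Position 2: 'i' vs 'a' = DIFFER
Position 3: 'w' vs 'l' = DIFFER
Total differences: 3

3


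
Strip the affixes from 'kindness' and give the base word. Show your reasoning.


Remove suffix '-ness' from 'kindness' to get root 'kind'.

kind


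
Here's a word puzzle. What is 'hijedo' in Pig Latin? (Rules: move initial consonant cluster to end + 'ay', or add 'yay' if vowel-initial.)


'hijedo': move consonant cluster 'h' to end and add 'ay': 'ijedohay'.

ijedohay


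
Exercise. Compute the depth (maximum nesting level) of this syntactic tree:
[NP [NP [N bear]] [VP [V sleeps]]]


Count bracket nesting levels:
'[' at pos 0: depth = 1
'[' at pos 4: depth = 2
'[' at pos 8: depth = 3
'[' at pos 18: depth = 2
'[' at pos 22: depth = 3
Maximum depth reached: 3

3


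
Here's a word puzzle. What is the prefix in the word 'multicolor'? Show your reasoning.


The word 'multicolor' = 'multi' (prefix) + 'color' (root). The prefix is 'multi'.

multi


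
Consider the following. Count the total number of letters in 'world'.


Spell out 'world' and number each letter: w(1), o(2), r(3), l(4), d(5). Total: 5 letters.

5


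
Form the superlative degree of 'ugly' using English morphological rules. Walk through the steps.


Apply superlative formation (consonant + y: change y to i, add -est): 'ugly' -> 'ugliest'.

ugliest


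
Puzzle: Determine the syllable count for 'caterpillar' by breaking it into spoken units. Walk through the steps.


Break 'caterpillar' into syllables: cat-er-pil-lar -> cat | er | pil | lar = 4 syllables

4 syllables


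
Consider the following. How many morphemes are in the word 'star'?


Decomposition: star (free morpheme) = 1 morpheme(s)

1 morphemes


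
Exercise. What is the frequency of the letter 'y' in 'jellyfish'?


Letter 'y' in 'jellyfish': found at position(s) 5 = 1 occurrence(s).

1


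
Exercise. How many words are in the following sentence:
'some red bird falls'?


Split into words: some | red | bird | falls = 4 words.

4


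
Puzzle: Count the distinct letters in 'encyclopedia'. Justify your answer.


Unique letters in 'encyclopedia': {a, c, d, e, i, l, n, o, p, y} = 10 distinct letters.

10


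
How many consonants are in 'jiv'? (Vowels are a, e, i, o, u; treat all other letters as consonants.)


Consonants in 'jiv': j, v = 2 consonants.

2


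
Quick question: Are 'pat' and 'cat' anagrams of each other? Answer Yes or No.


Sorted letters of 'pat': 'apt'
Sorted letters of 'cat': 'act'
They do not match.

No


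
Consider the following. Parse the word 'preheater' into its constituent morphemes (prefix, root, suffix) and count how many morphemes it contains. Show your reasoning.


Step 1: Identify prefix: 'pre' (meaning: before)
Step 2: Identify root: 'heat'
Step 3: Identify suffix(es): 'er'
Decomposition: pre- (prefix: before) + heat (root) + -er (suffix: one who)
Total morphemes: 3

3 morphemes (pre- (prefix: before) + heat (root) + -er (suffix: one who))


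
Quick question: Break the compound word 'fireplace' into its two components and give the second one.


Split 'fireplace' into 'fire' + 'place'. The second part is 'place'.

place


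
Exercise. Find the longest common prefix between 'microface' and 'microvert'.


Compare from the start: 5 characters match: 'micro'. Mismatch at position 6: 'f' vs 'v'.

micro


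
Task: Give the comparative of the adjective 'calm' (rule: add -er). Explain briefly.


Apply comparative formation (add -er): 'calm' -> 'calmer'.

calmer


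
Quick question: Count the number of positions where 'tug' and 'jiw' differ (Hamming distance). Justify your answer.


Alignment:
Position 1: 't' vs 'j' = DIFFER
Position 2: 'u' vs 'i' = DIFFER
Position 3: 'g' vs 'w' = DIFFER
Total differences: 3

3


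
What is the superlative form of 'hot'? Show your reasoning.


Apply superlative formation (double final consonant, add -est): 'hot' -> 'hottest'.

hottest


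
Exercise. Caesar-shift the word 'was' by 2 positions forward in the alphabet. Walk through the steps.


Shift each letter by 2: w -> y, a -> c, s -> u. Result: 'ycu'.

ycu


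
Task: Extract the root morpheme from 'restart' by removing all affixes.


Remove prefix 're' from 'restart' to get root 'start'.

start


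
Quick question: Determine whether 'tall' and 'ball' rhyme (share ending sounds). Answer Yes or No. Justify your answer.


Rime (stressed vowel + following sounds) of 'tall': -all = /ɔːl/
Rime of 'ball': -all = /ɔːl/
/ɔːl/ and /ɔːl/ are the same ending sound, so the words rhyme.

Yes


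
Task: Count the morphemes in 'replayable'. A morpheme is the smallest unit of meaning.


Decomposition: re- (prefix) + play (root) + -able (suffix) = 3 morpheme(s)

3 morphemes


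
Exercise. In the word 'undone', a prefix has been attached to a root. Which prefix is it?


The word 'undone' = 'un' (prefix) + 'done' (root). The prefix is 'un'.

un


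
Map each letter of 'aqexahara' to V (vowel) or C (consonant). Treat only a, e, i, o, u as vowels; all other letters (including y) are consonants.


Letter mapping: a = V, q = C, e = V, x = C, a = V, h = C, a = V, r = C, a = V.

VCVCVCVCV


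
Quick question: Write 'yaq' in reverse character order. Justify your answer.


Reverse 'yaq' character by character: 'qay'.

qay


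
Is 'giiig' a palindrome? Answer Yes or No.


Forward: 'giiig'
Reversed: 'giiig'
They are identical.

Yes


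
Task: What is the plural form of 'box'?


Apply rule: Add -es (sibilant/fricative ending). 'box' becomes 'boxes'.

boxes


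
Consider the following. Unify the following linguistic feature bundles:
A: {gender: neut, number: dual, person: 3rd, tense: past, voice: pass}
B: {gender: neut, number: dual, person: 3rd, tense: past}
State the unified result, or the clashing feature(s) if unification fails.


Compare features:
gender: A=neut vs B=neut -> unified: neut
number: A=dual vs B=dual -> unified: dual
person: A=3rd vs B=3rd -> unified: 3rd
tense: A=past vs B=past -> unified: past
voice: A=pass vs B=_ -> unified: pass
No clashes found.

Unified: {gender: neut, number: dual, person: 3rd, tense: past, voice: pass}


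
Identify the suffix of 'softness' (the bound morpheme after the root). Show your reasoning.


The word 'softness' = 'soft' (root) + '-ness' (suffix). The suffix is '-ness'.

ness


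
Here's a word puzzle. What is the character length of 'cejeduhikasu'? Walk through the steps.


Spell out 'cejeduhikasu' and number each letter: c(1), e(2), j(3), e(4), d(5), u(6), h(7), i(8), k(9), a(10), s(11), u(12). Total: 12 letters.

12


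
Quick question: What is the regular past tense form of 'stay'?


Apply rule: Add -ed. 'stay' becomes 'stayed'.

stayed


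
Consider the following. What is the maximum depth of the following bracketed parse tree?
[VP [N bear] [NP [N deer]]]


Count bracket nesting levels:
'[' at pos 0: depth = 1
'[' at pos 4: depth = 2
'[' at pos 13: depth = 2
'[' at pos 17: depth = 3
Maximum depth reached: 3

3


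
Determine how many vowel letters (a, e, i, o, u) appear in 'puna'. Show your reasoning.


Vowels in 'puna': u, a = 2 vowels.

2


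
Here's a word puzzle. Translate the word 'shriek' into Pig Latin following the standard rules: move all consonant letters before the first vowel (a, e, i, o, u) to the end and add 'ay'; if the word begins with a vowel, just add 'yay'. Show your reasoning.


'shriek': move consonant cluster 'shr' to end and add 'ay': 'iekshray'.

iekshray


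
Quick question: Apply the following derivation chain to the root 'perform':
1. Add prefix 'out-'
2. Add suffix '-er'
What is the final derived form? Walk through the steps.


Step 1: Add prefix 'out-' to 'perform' = 'outperform'
Step 2: Add suffix '-er' to 'outperform' = 'outperformer'

outperformer


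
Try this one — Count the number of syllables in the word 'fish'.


Break 'fish' into syllables: fish -> fish = 1 syllable

1 syllable


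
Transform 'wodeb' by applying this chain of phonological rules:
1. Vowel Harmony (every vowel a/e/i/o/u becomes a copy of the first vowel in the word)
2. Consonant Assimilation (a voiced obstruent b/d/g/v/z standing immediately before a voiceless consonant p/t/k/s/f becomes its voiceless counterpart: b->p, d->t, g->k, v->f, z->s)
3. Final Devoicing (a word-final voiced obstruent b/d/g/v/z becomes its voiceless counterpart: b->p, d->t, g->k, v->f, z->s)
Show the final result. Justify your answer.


Starting form: 'wodeb'
Rule 1: Vowel Harmony: all vowels become 'o' (matching first vowel). 'wodeb' -> 'wodob'
Rule 2: Consonant Assimilation: no voiced obstruent (b/d/g/v/z) stands immediately before a voiceless consonant (p/t/k/s/f). No change.
Rule 3: Final Devoicing: word-final voiced obstruent 'b' becomes voiceless 'p'. 'wodob' -> 'wodop'
Final form: 'wodop'

wodop


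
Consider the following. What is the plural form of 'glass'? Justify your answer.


Apply rule: Add -es (sibilant/fricative ending). 'glass' becomes 'glasses'.

glasses


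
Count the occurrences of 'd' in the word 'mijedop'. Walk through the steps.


Letter 'd' in 'mijedop': found at position(s) 5 = 1 occurrence(s).

1


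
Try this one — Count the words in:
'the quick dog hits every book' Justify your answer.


Split into words: the | quick | dog | hits | every | book = 6 words.

6


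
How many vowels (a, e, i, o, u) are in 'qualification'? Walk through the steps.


Vowels in 'qualification': u, a, i, i, a, i, o = 7 vowels.

7


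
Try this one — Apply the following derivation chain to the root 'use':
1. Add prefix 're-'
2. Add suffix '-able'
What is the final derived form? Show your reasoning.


Step 1: Add prefix 're-' to 'use' = 'reuse'
Step 2: Add suffix '-able' to 'reuse' = 'reusable'

reusable


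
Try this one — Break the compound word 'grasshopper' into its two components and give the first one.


Split 'grasshopper' into 'grass' + 'hopper'. The first part is 'grass'.

grass


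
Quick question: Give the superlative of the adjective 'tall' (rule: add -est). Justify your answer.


Apply superlative formation (add -est): 'tall' -> 'tallest'.

tallest


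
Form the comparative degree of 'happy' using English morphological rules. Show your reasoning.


Apply comparative formation (consonant + y: change y to i, add -er): 'happy' -> 'happier'.

happier


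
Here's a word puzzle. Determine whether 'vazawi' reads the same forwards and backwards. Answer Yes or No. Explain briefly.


Forward: 'vazawi'
Reversed: 'iwazav'
They differ.

No


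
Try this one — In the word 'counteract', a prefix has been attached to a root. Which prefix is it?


The word 'counteract' = 'counter' (prefix) + 'act' (root). The prefix is 'counter'.

counter


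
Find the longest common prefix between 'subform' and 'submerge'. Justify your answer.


Compare from the start: 3 characters match: 'sub'. Mismatch at position 4: 'f' vs 'm'.

sub


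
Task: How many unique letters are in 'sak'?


Unique letters in 'sak': {a, k, s} = 3 distinct letters.

3


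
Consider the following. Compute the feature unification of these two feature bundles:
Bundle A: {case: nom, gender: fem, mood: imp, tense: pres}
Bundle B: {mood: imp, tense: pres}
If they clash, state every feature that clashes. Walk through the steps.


Compare features:
case: A=nom vs B=_ -> unified: nom
gender: A=fem vs B=_ -> unified: fem
mood: A=imp vs B=imp -> unified: imp
tense: A=pres vs B=pres -> unified: pres
No clashes found.

Unified: {case: nom, gender: fem, mood: imp, tense: pres}


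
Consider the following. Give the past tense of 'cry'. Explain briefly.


Apply rule: Change -y to -ied. 'cry' becomes 'cried'.

cried


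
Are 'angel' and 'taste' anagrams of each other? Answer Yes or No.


Sorted letters of 'angel': 'aegln'
Sorted letters of 'taste': 'aestt'
They do not match.

No


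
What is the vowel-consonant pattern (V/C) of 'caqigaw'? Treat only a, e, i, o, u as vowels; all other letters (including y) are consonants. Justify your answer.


Letter mapping: c = C, a = V, q = C, i = V, g = C, a = V, w = C.

CVCVCVC


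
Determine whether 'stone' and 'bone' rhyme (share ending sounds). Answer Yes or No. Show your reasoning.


Rime (stressed vowel + following sounds) of 'stone': -one = /oʊn/
Rime of 'bone': -one = /oʊn/
/oʊn/ and /oʊn/ are the same ending sound, so the words rhyme.

Yes


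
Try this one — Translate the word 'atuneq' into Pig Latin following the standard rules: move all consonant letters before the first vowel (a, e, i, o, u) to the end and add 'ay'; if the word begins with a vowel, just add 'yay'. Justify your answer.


'atuneq' starts with a vowel, so add 'yay': 'atuneqyay'.

atuneqyay


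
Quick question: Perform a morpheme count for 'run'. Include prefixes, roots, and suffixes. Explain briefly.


Decomposition: run (free morpheme) = 1 morpheme(s)

1 morphemes


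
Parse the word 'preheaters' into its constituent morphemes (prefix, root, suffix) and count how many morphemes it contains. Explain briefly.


Step 1: Identify prefix: 'pre' (meaning: before)
Step 2: Identify root: 'heat'
Step 3: Identify suffix(es): 'er, s'
Decomposition: pre- (prefix: before) + heat (root) + -er (suffix: one who) + -s (plural)
Total morphemes: 4

4 morphemes (pre- (prefix: before) + heat (root) + -er (suffix: one who) + -s (plural))


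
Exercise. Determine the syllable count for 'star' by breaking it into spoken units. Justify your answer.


Break 'star' into syllables: star -> star = 1 syllable

1 syllable


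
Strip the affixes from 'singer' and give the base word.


Remove suffix '-er' from 'singer' to get root 'sing'.

sing


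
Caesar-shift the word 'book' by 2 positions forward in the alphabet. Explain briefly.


Shift each letter by 2: b -> d, o -> q, o -> q, k -> m. Result: 'dqqm'.

dqqm


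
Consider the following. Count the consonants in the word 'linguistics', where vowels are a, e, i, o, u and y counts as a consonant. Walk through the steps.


Consonants in 'linguistics': l, n, g, s, t, c, s = 7 consonants.

7


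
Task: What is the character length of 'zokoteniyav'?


Spell out 'zokoteniyav' and number each letter: z(1), o(2), k(3), o(4), t(5), e(6), n(7), i(8), y(9), a(10), v(11). Total: 11 letters.

11


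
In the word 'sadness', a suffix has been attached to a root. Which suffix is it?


The word 'sadness' = 'sad' (root) + '-ness' (suffix). The suffix is '-ness'.

ness


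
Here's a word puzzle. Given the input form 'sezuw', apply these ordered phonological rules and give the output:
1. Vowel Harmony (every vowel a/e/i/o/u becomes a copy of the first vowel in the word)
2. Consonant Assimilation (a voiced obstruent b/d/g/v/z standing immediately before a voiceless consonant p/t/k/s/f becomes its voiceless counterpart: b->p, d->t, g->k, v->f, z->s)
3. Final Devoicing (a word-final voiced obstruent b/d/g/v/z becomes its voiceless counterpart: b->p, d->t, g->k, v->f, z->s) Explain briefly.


Starting form: 'sezuw'
Rule 1: Vowel Harmony: all vowels become 'e' (matching first vowel). 'sezuw' -> 'sezew'
Rule 2: Consonant Assimilation: no voiced obstruent (b/d/g/v/z) stands immediately before a voiceless consonant (p/t/k/s/f). No change.
Rule 3: Final Devoicing: final consonant 'w' is not one of the voiced obstruents b/d/g/v/z. No change.
Final form: 'sezew'

sezew


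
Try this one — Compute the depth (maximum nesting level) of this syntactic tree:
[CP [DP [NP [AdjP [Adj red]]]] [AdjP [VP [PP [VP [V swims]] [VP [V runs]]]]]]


Count bracket nesting levels:
'[' at pos 0: depth = 1
'[' at pos 4: depth = 2
'[' at pos 8: depth = 3
'[' at pos 12: depth = 4
'[' at pos 18: depth = 5
'[' at pos 31: depth = 2
'[' at pos 37: depth = 3
'[' at pos 41: depth = 4
'[' at pos 45: depth = 5
'[' at pos 49: depth = 6
'[' at pos 60: depth = 5
'[' at pos 64: depth = 6
Maximum depth reached: 6

6


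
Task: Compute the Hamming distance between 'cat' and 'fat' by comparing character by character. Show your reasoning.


Alignment:
Position 1: 'c' vs 'f' = DIFFER
Position 2: 'a' vs 'a' = match
Position 3: 't' vs 't' = match
Total differences: 1

1


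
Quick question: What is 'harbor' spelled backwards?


Reverse 'harbor' character by character: 'robrah'.

robrah


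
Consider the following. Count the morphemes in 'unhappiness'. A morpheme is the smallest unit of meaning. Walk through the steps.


Decomposition: un- (prefix) + happy (root) + -ness (suffix) = 3 morpheme(s)

3 morphemes


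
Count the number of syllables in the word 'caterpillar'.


Break 'caterpillar' into syllables: cat-er-pil-lar -> cat | er | pil | lar = 4 syllables

4 syllables


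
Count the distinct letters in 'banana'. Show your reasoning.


Unique letters in 'banana': {a, b, n} = 3 distinct letters.

3


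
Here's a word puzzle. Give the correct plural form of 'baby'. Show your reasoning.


Apply rule: Change -y to -ies (consonant + y). 'baby' becomes 'babies'.

babies


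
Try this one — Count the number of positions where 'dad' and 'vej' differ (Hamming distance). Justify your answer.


Alignment:
Position 1: 'd' vs 'v' = DIFFER
Position 2: 'a' vs 'e' = DIFFER
Position 3: 'd' vs 'j' = DIFFER
Total differences: 3

3


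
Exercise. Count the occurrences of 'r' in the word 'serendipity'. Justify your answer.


Letter 'r' in 'serendipity': found at position(s) 3 = 1 occurrence(s).

1


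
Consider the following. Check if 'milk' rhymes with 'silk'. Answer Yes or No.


Rime (stressed vowel + following sounds) of 'milk': -ilk = /ɪlk/
Rime of 'silk': -ilk = /ɪlk/
/ɪlk/ and /ɪlk/ are the same ending sound, so the words rhyme.

Yes


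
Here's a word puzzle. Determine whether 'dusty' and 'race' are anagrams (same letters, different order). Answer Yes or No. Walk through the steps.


Sorted letters of 'dusty': 'dstuy'
Sorted letters of 'race': 'acer'
They do not match.

No


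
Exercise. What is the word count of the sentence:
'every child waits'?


Split into words: every | child | waits = 3 words.

3


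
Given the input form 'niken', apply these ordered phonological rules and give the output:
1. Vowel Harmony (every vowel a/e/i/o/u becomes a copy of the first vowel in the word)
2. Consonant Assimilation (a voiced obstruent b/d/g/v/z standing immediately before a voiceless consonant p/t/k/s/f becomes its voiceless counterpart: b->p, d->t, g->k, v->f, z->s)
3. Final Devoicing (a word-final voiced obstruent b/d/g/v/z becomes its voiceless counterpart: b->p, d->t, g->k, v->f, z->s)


Starting form: 'niken'
Rule 1: Vowel Harmony: all vowels become 'i' (matching first vowel). 'niken' -> 'nikin'
Rule 2: Consonant Assimilation: no voiced obstruent (b/d/g/v/z) stands immediately before a voiceless consonant (p/t/k/s/f). No change.
Rule 3: Final Devoicing: final consonant 'n' is not one of the voiced obstruents b/d/g/v/z. No change.
Final form: 'nikin'

nikin


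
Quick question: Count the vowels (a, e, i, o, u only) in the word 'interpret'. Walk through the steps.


Vowels in 'interpret': i, e, e = 3 vowels.

3


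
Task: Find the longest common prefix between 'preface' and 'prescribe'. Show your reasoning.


Compare from the start: 3 characters match: 'pre'. Mismatch at position 4: 'f' vs 's'.

pre


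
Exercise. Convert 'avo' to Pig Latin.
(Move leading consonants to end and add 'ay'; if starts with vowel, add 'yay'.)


'avo' starts with a vowel, so add 'yay': 'avoyay'.

avoyay


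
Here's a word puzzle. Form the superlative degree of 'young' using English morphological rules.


Apply superlative formation (add -est): 'young' -> 'youngest'.

youngest


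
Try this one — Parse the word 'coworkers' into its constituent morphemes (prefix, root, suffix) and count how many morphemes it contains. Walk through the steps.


Step 1: Identify prefix: 'co' (meaning: together)
Step 2: Identify root: 'work'
Step 3: Identify suffix(es): 'er, s'
Decomposition: co- (prefix: together) + work (root) + -er (suffix: one who) + -s (plural)
Total morphemes: 4

4 morphemes (co- (prefix: together) + work (root) + -er (suffix: one who) + -s (plural))


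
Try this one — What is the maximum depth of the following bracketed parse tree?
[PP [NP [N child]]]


Count bracket nesting levels:
'[' at pos 0: depth = 1
'[' at pos 4: depth = 2
'[' at pos 8: depth = 3
Maximum depth reached: 3

3


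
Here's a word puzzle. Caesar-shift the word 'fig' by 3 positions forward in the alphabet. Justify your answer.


Shift each letter by 3: f -> i, i -> l, g -> j. Result: 'ilj'.

ilj


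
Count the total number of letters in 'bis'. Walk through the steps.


Spell out 'bis' and number each letter: b(1), i(2), s(3). Total: 3 letters.

3


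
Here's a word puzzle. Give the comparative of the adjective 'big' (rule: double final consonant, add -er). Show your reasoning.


Apply comparative formation (double final consonant, add -er): 'big' -> 'bigger'.

bigger


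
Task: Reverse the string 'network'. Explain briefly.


Reverse 'network' character by character: 'krowten'.

krowten


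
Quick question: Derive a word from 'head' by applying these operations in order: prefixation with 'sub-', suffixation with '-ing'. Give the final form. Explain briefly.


Step 1: Add prefix 'sub-' to 'head' = 'subhead'
Step 2: Add suffix '-ing' to 'subhead' = 'subheading'

subheading


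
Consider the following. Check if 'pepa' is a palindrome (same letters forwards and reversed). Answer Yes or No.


Forward: 'pepa'
Reversed: 'apep'
They differ.

No


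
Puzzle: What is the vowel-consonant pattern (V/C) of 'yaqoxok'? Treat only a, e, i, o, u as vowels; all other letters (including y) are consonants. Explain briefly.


Letter mapping: y = C, a = V, q = C, o = V, x = C, o = V, k = C.

CVCVCVC


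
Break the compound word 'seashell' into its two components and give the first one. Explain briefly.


Split 'seashell' into 'sea' + 'shell'. The first part is 'sea'.

sea


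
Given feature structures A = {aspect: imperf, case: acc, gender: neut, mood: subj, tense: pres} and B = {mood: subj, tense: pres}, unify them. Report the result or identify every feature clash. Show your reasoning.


Compare features:
aspect: A=imperf vs B=_ -> unified: imperf
case: A=acc vs B=_ -> unified: acc
gender: A=neut vs B=_ -> unified: neut
mood: A=subj vs B=subj -> unified: subj
tense: A=pres vs B=pres -> unified: pres
No clashes found.

Unified: {aspect: imperf, case: acc, gender: neut, mood: subj, tense: pres}


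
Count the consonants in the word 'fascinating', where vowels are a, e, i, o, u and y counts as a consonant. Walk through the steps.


Consonants in 'fascinating': f, s, c, n, t, n, g = 7 consonants.

7


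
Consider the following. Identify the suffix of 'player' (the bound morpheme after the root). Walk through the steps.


The word 'player' = 'play' (root) + '-er' (suffix). The suffix is '-er'.

er


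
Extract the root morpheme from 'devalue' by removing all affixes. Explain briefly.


Remove prefix 'de' from 'devalue' to get root 'value'.

value


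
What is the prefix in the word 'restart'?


The word 'restart' = 're' (prefix) + 'start' (root). The prefix is 're'.

re


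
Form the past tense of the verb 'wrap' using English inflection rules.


Apply rule: Double final consonant and add -ed. 'wrap' becomes 'wrapped'.

wrapped


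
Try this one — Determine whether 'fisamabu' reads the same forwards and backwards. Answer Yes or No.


Forward: 'fisamabu'
Reversed: 'ubamasif'
They differ.

No


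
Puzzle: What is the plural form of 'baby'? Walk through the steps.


Apply rule: Change -y to -ies (consonant + y). 'baby' becomes 'babies'.

babies


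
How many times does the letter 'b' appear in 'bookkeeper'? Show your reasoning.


Letter 'b' in 'bookkeeper': found at position(s) 1 = 1 occurrence(s).

1


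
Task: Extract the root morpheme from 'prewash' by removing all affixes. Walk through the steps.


Remove prefix 'pre' from 'prewash' to get root 'wash'.

wash


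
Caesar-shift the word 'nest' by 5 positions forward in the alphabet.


Shift each letter by 5: n -> s, e -> j, s -> x, t -> y. Result: 'sjxy'.

sjxy


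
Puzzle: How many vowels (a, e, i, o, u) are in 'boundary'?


Vowels in 'boundary': o, u, a = 3 vowels.

3


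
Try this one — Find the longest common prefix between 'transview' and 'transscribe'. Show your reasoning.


Compare from the start: 5 characters match: 'trans'. Mismatch at position 6: 'v' vs 's'.

trans


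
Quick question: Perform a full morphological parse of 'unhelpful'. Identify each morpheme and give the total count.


Step 1: Identify prefix: 'un' (meaning: not/reverse)
Step 2: Identify root: 'help'
Step 3: Identify suffix(es): 'ful'
Decomposition: un- (prefix: not/reverse) + help (root) + -ful (suffix: full of)
Total morphemes: 3

3 morphemes (un- (prefix: not/reverse) + help (root) + -ful (suffix: full of))


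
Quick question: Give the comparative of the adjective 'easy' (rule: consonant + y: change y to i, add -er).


Apply comparative formation (consonant + y: change y to i, add -er): 'easy' -> 'easier'.

easier


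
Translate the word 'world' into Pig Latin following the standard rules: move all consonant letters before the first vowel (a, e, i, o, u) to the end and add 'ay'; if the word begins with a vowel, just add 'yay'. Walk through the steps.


'world': move consonant cluster 'w' to end and add 'ay': 'orldway'.

orldway


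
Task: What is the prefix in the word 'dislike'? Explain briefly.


The word 'dislike' = 'dis' (prefix) + 'like' (root). The prefix is 'dis'.

dis


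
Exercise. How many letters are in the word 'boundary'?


Spell out 'boundary' and number each letter: b(1), o(2), u(3), n(4), d(5), a(6), r(7), y(8). Total: 8 letters.

8


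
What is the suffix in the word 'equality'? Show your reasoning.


The word 'equality' = 'equal' (root) + '-ity' (suffix). The suffix is '-ity'.

ity


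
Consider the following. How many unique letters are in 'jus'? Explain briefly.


Unique letters in 'jus': {j, s, u} = 3 distinct letters.

3


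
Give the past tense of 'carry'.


Apply rule: Change -y to -ied. 'carry' becomes 'carried'.

carried


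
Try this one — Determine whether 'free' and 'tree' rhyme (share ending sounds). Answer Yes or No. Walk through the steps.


Rime (stressed vowel + following sounds) of 'free': -ee = /iː/
Rime of 'tree': -ee = /iː/
/iː/ and /iː/ are the same ending sound, so the words rhyme.

Yes


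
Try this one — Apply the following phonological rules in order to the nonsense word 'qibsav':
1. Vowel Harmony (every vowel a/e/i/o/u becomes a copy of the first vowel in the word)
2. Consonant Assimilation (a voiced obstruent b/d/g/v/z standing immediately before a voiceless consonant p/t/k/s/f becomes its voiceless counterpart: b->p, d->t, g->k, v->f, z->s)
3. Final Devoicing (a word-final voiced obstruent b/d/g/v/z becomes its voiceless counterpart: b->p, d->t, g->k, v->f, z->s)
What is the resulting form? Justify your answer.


Starting form: 'qibsav'
Rule 1: Vowel Harmony: all vowels become 'i' (matching first vowel). 'qibsav' -> 'qibsiv'
Rule 2: Consonant Assimilation: voiced obstruent before voiceless consonant becomes voiceless ('bs' -> 'ps'). 'qibsiv' -> 'qipsiv'
Rule 3: Final Devoicing: word-final voiced obstruent 'v' becomes voiceless 'f'. 'qipsiv' -> 'qipsif'
Final form: 'qipsif'

qipsif


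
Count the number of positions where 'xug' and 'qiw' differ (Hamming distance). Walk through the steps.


Alignment:
Position 1: 'x' vs 'q' = DIFFER
Position 2: 'u' vs 'i' = DIFFER
Position 3: 'g' vs 'w' = DIFFER
Total differences: 3

3


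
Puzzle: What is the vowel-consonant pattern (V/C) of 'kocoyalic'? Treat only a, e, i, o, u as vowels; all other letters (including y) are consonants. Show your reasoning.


Letter mapping: k = C, o = V, c = C, o = V, y = C, a = V, l = C, i = V, c = C.

CVCVCVCVC


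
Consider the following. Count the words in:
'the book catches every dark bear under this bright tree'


Split into words: the | book | catches | every | dark | bear | under | this | bright | tree = 10 words.

10


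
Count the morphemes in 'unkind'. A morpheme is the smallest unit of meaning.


Decomposition: un- (prefix) + kind (root) = 2 morpheme(s)

2 morphemes


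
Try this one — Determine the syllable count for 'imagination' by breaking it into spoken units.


Break 'imagination' into syllables: i-mag-i-na-tion -> i | mag | i | na | tion = 5 syllables

5 syllables


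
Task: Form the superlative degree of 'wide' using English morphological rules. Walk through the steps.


Apply superlative formation (ends in e: add -st): 'wide' -> 'widest'.

widest


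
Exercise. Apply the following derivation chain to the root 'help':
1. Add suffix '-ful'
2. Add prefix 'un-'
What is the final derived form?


Step 1: Add suffix '-ful' to 'help' = 'helpful'
Step 2: Add prefix 'un-' to 'helpful' = 'unhelpful'

unhelpful


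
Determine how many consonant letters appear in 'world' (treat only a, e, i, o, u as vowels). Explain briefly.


Consonants in 'world': w, r, l, d = 4 consonants.

4


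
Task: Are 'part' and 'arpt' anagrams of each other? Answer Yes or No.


Sorted letters of 'part': 'aprt'
Sorted letters of 'arpt': 'aprt'
They match.

Yes


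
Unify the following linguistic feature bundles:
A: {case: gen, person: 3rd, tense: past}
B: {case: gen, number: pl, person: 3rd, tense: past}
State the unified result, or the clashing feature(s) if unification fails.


Compare features:
case: A=gen vs B=gen -> unified: gen
number: A=_ vs B=pl -> unified: pl
person: A=3rd vs B=3rd -> unified: 3rd
tense: A=past vs B=past -> unified: past
No clashes found.

Unified: {case: gen, number: pl, person: 3rd, tense: past}


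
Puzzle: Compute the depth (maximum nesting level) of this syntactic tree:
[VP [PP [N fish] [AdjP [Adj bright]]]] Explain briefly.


Count bracket nesting levels:
'[' at pos 0: depth = 1
'[' at pos 4: depth = 2
'[' at pos 8: depth = 3
'[' at pos 17: depth = 3
'[' at pos 23: depth = 4
Maximum depth reached: 4

4


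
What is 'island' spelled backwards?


Reverse 'island' character by character: 'dnalsi'.

dnalsi


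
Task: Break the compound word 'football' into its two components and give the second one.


Split 'football' into 'foot' + 'ball'. The second part is 'ball'.

ball


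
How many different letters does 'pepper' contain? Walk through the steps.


Unique letters in 'pepper': {e, p, r} = 3 distinct letters.

3


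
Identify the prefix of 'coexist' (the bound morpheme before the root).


The word 'coexist' = 'co' (prefix) + 'exist' (root). The prefix is 'co'.

co


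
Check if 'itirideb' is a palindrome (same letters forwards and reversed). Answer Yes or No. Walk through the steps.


Forward: 'itirideb'
Reversed: 'bediriti'
They differ.

No


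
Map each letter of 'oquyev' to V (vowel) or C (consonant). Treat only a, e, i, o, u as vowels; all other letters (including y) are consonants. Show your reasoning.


Letter mapping: o = V, q = C, u = V, y = C, e = V, v = C.

VCVCVC


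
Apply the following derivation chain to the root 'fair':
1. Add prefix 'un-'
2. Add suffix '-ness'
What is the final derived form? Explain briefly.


Step 1: Add prefix 'un-' to 'fair' = 'unfair'
Step 2: Add suffix '-ness' to 'unfair' = 'unfairness'

unfairness


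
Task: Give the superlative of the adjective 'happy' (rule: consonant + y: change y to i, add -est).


Apply superlative formation (consonant + y: change y to i, add -est): 'happy' -> 'happiest'.

happiest


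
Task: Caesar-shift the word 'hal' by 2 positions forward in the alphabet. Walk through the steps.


Shift each letter by 2: h -> j, a -> c, l -> n. Result: 'jcn'.

jcn


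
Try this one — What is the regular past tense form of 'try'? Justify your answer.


Apply rule: Change -y to -ied. 'try' becomes 'tried'.

tried


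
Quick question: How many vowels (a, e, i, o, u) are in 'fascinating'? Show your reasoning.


Vowels in 'fascinating': a, i, a, i = 4 vowels.

4


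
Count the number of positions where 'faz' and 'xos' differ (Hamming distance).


Alignment:
Position 1: 'f' vs 'x' = DIFFER
Position 2: 'a' vs 'o' = DIFFER
Position 3: 'z' vs 's' = DIFFER
Total differences: 3

3


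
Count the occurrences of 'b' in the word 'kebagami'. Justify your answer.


Letter 'b' in 'kebagami': found at position(s) 3 = 1 occurrence(s).

1


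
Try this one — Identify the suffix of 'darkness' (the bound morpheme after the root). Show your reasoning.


The word 'darkness' = 'dark' (root) + '-ness' (suffix). The suffix is '-ness'.

ness


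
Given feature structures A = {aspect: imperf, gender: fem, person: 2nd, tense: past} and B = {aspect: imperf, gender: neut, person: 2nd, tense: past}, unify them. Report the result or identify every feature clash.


Compare features:
aspect: A=imperf vs B=imperf -> unified: imperf
gender: A=fem vs B=neut -> CLASH
person: A=2nd vs B=2nd -> unified: 2nd
tense: A=past vs B=past -> unified: past
Clash detected on feature 'gender' (fem vs neut); unification fails.

CLASH on 'gender' (fem vs neut)


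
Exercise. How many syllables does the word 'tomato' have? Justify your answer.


Break 'tomato' into syllables: to-ma-to -> to | ma | to = 3 syllables

3 syllables


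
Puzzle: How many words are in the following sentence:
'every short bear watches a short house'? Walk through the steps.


Split into words: every | short | bear | watches | a | short | house = 7 words.

7


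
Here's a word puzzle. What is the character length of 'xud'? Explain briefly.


Spell out 'xud' and number each letter: x(1), u(2), d(3). Total: 3 letters.

3


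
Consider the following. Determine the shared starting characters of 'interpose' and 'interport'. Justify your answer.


Compare from the start: 7 characters match: 'interpo'. Mismatch at position 8: 's' vs 'r'.

interpo


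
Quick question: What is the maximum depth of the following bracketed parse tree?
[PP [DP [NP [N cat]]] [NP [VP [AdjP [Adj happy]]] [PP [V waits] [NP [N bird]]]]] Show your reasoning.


Count bracket nesting levels:
'[' at pos 0: depth = 1
'[' at pos 4: depth = 2
'[' at pos 8: depth = 3
'[' at pos 12: depth = 4
'[' at pos 22: depth = 2
'[' at pos 26: depth = 3
'[' at pos 30: depth = 4
'[' at pos 36: depth = 5
'[' at pos 50: depth = 3
'[' at pos 54: depth = 4
'[' at pos 64: depth = 4
'[' at pos 68: depth = 5
Maximum depth reached: 5

5


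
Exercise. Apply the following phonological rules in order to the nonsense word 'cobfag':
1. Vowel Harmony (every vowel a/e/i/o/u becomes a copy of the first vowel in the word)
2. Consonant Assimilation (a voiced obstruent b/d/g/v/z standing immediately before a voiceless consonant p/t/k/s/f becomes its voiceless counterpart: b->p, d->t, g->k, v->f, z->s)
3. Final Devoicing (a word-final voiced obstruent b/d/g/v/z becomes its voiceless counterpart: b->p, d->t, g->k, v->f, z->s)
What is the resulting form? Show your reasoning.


Starting form: 'cobfag'
Rule 1: Vowel Harmony: all vowels become 'o' (matching first vowel). 'cobfag' -> 'cobfog'
Rule 2: Consonant Assimilation: voiced obstruent before voiceless consonant becomes voiceless ('bf' -> 'pf'). 'cobfog' -> 'copfog'
Rule 3: Final Devoicing: word-final voiced obstruent 'g' becomes voiceless 'k'. 'copfog' -> 'copfok'
Final form: 'copfok'

copfok


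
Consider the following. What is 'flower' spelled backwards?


Reverse 'flower' character by character: 'rewolf'.

rewolf


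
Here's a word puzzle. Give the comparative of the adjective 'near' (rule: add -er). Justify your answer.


Apply comparative formation (add -er): 'near' -> 'nearer'.

nearer


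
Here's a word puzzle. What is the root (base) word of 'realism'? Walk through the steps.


Remove suffix '-ism' from 'realism' to get root 'real'.

real


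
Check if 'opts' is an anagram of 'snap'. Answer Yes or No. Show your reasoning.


Sorted letters of 'opts': 'opst'
Sorted letters of 'snap': 'anps'
They do not match.

No


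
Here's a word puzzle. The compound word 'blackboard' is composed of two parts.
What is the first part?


Split 'blackboard' into 'black' + 'board'. The first part is 'black'.

black


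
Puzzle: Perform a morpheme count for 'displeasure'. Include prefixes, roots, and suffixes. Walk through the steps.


Decomposition: dis- (prefix) + please (root) + -ure (suffix) = 3 morpheme(s)

3 morphemes


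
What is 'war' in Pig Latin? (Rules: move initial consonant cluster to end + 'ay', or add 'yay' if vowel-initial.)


'war': move consonant cluster 'w' to end and add 'ay': 'arway'.

arway


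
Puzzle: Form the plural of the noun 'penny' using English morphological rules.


Apply rule: Change -y to -ies (consonant + y). 'penny' becomes 'pennies'.

pennies


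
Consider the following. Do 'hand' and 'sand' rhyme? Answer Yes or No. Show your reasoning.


Rime (stressed vowel + following sounds) of 'hand': -and = /ænd/
Rime of 'sand': -and = /ænd/
/ænd/ and /ænd/ are the same ending sound, so the words rhyme.

Yes


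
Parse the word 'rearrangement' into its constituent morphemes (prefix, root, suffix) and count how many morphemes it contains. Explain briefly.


Step 1: Identify prefix: 're' (meaning: again)
Step 2: Identify root: 'arrange'
Step 3: Identify suffix(es): 'ment'
Decomposition: re- (prefix: again) + arrange (root) + -ment (suffix: action/result)
Total morphemes: 3

3 morphemes (re- (prefix: again) + arrange (root) + -ment (suffix: action/result))


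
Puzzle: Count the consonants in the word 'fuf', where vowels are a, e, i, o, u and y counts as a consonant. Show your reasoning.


Consonants in 'fuf': f, f = 2 consonants.

2


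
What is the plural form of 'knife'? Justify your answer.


Apply rule: Change -fe to -ves. 'knife' becomes 'knives'.

knives


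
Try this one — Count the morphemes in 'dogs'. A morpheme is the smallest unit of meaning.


Decomposition: dog (root) + -s (plural) = 2 morpheme(s)

2 morphemes
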